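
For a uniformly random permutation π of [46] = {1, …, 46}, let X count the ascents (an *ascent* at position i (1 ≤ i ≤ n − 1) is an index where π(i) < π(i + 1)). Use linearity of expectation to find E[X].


Write X = Σ X_I over i = 1, …, 45, with X_I the indicator of one ascent.
There are 45 indicators.
For each fixed i, the pair (π(i), π(i+1)) is a uniformly random ordered pair of distinct values from {1, …, 46}; by symmetry P[π(i) < π(i+1)] = 1/2.
By linearity: E[X] = 45 · (1/2) = (46 − 1) · (1/2) = 45/2 ≈ 22.5000.

E[X] = 45/2 = 22.5000.


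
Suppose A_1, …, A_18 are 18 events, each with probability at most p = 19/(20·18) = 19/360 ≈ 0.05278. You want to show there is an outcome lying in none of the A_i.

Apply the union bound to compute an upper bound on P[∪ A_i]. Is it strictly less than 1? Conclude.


Union bound: P[∪_{i=1}^{18} A_i] ≤ Σ_i P[A_i] ≤ 18·p = 18·(19/360) = 19/20.
Numerically: 19/20 ≈ 0.95000.
Is 19/20 < 1? YES.
Since P[∪ A_i] ≤ 19/20 < 1, the complement has P[∩ A_i^c] ≥ 1 − 19/20 = 1/20 > 0, so some outcome avoids every A_i.

18·p = 19/20 ≈ 0.95000; existence CERTIFIED by the union bound.


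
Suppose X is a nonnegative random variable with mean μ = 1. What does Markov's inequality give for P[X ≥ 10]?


μ = E[X] = 1, a = 10.
Markov: P[X ≥ 10] ≤ μ/a = (1)/10 = 1/10.
Numerically: ≈ 0.1000.
(Since a = 10 > μ = 1.0000, the bound 1/10 is < 1 and informative.)

P[X ≥ 10] ≤ 1/10 ≈ 0.1000.


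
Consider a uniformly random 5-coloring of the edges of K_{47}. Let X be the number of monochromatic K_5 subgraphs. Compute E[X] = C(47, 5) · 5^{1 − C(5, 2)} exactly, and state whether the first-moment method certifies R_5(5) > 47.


E[X] = C(47, 5) · 5^{1 − 10} = 1533939 · 5^{−9} = 1533939/1953125.
As a reduced fraction: E[X] = 1533939/1953125 ≈ 0.7854.
Is E[X] < 1? YES.
Since E[X] < 1, there exists a 5-coloring of K_{47} with no monochromatic K_5; hence R_5(5) > 47.

E[X] = 1533939/1953125 ≈ 0.7854; E[X] < 1, so R_5(5) > 47.


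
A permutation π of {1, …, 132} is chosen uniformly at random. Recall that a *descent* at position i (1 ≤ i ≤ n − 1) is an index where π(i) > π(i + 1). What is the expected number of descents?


Write X = Σ X_I over i = 1, …, 131, with X_I the indicator of one descent.
There are 131 indicators.
For each fixed i, the pair (π(i), π(i+1)) is a uniformly random ordered pair of distinct values from {1, …, 132}; by symmetry P[π(i) > π(i+1)] = 1/2.
By linearity: E[X] = 131 · (1/2) = (132 − 1) · (1/2) = 131/2 ≈ 65.50000.

E[X] = 131/2 = 65.50000.


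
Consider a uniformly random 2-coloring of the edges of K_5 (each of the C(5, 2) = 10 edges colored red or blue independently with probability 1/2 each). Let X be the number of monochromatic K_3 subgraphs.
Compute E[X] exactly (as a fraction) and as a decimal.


Let X = Σ_S X_S over the C(5, 3) = 10 subsets S of size 3, where X_S = 1 if the K_3 on S is monochromatic.
For a fixed S, the K_3 on S has C(3, 2) = 3 edges. P[all 3 edges red] = (1/2)^3, and likewise for blue, so P[monochromatic] = 2·(1/2)^3 = 2^{1 − 3} = 1/4.
Summing: E[X] = C(5, 3) · 2^{1 − 3} = 10 · 1/4 = 5/2.
Numerically: E[X] ≈ 2.50000.

E[X] = C(5,3)·2^(1−C(3,2)) = 5/2 ≈ 2.50000.


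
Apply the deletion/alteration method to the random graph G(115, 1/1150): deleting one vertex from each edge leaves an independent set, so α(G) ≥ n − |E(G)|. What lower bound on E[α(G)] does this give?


E[|E(G)|] = C(115, 2)·p = 6555 · (1/1150) = 57/10.
E[α(G)] ≥ n − E[|E(G)|] = 115 − 57/10 = 1093/10.
Numerically: ≈ 109.3000.
(This is only a lower bound; the true E[α(G)] may be larger.)

E[α(G)] ≥ 1093/10 ≈ 109.3000.


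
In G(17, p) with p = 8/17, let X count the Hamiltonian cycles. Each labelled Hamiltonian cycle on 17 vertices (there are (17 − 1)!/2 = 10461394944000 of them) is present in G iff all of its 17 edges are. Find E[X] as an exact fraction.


K_17 has (17 − 1)!/2 = 10461394944000 labelled Hamiltonian cycles.
For each such Hamiltonian cycle H, let X_H = 1 if all 17 edges of H are present in G. Then P[X_H = 1] = p^{17} = (8/17)^{17} = 2251799813685248/827240261886336764177.
Summing the indicators: E[X] = Σ_H E[X_H] = 10461394944000 · p^{17} = 10461394944000 · 2251799813685248/827240261886336764177 = 23556967185786995434586112000/827240261886336764177.
Numerically: E[X] ≈ 2.85e+07.

E[X] = 10461394944000 · (8/17)^{17} = 23556967185786995434586112000/827240261886336764177 ≈ 2.85e+07.


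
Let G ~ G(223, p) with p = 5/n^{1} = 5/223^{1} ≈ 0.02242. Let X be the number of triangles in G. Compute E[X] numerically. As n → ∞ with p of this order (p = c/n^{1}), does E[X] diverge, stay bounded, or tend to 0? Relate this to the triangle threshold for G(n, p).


Number of potential triangles: C(223, 3) = 1823471.
Each occurs with probability p³ ≈ (0.02242)³ ≈ 1.127186e-05.
By linearity: E[X] = C(223, 3)·p³ ≈ 1823471 · 1.127186e-05 ≈ 20.5539.
Here α = 1, so p = 5/n is exactly at the triangle threshold p ~ 1/n. Asymptotically E[X] → c³/6 = 5³/6 = 125/6 ≈ 20.8333, a bounded constant. In this regime the triangle count is asymptotically Poisson(c³/6).

E[X] ≈ 20.5539; in regime p = Θ(1/n^{1}) E[X] stays bounded (at the triangle threshold p ~ 1/n).


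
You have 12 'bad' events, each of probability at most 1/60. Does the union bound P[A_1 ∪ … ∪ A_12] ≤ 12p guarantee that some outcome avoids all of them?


Union bound: P[∪_{i=1}^{12} A_i] ≤ Σ_i P[A_i] ≤ 12·p = 12·(1/60) = 1/5.
Numerically: 1/5 ≈ 0.2000.
Is 1/5 < 1? YES.
Since P[∪ A_i] ≤ 1/5 < 1, the complement has P[∩ A_i^c] ≥ 1 − 1/5 = 4/5 > 0, so some outcome avoids every A_i.

12·p = 1/5 ≈ 0.2000; existence CERTIFIED by the union bound.


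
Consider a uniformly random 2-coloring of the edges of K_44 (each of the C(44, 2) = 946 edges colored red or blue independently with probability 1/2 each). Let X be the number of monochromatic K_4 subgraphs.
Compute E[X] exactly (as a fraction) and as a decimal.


Let X = Σ_S X_S over the C(44, 4) = 135751 subsets S of size 4, where X_S = 1 if the K_4 on S is monochromatic.
For a fixed S, the K_4 on S has C(4, 2) = 6 edges. P[all 6 edges red] = (1/2)^6, and likewise for blue, so P[monochromatic] = 2·(1/2)^6 = 2^{1 − 6} = 1/32.
By linearity: E[X] = C(44, 4) · 2^{1 − 6} = 135751 · 1/32 = 135751/32.
Numerically: E[X] ≈ 4242.218750.

E[X] = C(44,4)·2^(1−C(4,2)) = 135751/32 ≈ 4242.218750.


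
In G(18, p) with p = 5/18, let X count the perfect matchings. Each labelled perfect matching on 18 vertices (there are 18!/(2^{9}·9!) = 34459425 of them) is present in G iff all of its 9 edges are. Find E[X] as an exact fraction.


K_18 has 18!/(2^{9}·9!) = 34459425 labelled perfect matchings.
For each such perfect matching H, let X_H = 1 if all 9 edges of H are present in G. Then P[X_H = 1] = p^{9} = (5/18)^{9} = 1953125/198359290368.
Summing the indicators: E[X] = Σ_H E[X_H] = 34459425 · p^{9} = 34459425 · 1953125/198359290368 = 830908203125/2448880128.
Numerically: E[X] ≈ 339.301.

E[X] = 34459425 · (5/18)^{9} = 830908203125/2448880128 ≈ 339.301.


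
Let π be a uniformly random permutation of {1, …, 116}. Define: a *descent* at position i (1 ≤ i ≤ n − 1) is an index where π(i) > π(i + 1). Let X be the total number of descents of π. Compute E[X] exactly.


Write X = Σ X_I over i = 1, …, 115, with X_I the indicator of one descent.
There are 115 indicators.
For each fixed i, the pair (π(i), π(i+1)) is a uniformly random ordered pair of distinct values from {1, …, 116}; by symmetry P[π(i) > π(i+1)] = 1/2.
By linearity: E[X] = 115 · (1/2) = (116 − 1) · (1/2) = 115/2 ≈ 57.5000.

E[X] = 115/2 = 57.5000.


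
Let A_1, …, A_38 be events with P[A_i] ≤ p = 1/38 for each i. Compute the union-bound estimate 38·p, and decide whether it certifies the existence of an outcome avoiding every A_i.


Union bound: P[∪_{i=1}^{38} A_i] ≤ Σ_i P[A_i] ≤ 38·p = 38·(1/38) = 1.
Numerically: 1 ≈ 1.0000000.
Is 1 < 1? NO.
Since the bound 1 is ≥ 1, the union bound is uninformative here; it does NOT by itself certify existence.

38·p = 1 ≈ 1.0000000; existence NOT certified by the union bound.


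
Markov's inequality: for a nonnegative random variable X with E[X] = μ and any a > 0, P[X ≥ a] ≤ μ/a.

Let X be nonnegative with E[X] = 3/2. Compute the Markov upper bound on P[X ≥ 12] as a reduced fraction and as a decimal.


μ = E[X] = 3/2, a = 12.
Markov: P[X ≥ 12] ≤ μ/a = (3/2)/12 = 1/8.
Numerically: ≈ 0.125.
(Since a = 12 > μ = 1.500, the bound 1/8 is < 1 and informative.)

P[X ≥ 12] ≤ 1/8 ≈ 0.125.


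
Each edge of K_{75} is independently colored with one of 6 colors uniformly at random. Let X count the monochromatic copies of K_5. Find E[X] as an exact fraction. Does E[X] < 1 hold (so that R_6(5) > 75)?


E[X] = C(75, 5) · 6^{1 − 10} = 17259390 · 6^{−9} = 17259390/10077696.
As a reduced fraction: E[X] = 958855/559872 ≈ 1.713.
Is E[X] < 1? NO.
Since E[X] ≥ 1, the first-moment bound is inconclusive at n = 75; it does NOT by itself certify R_6(5) > 75.

E[X] = 958855/559872 ≈ 1.713; E[X] ≥ 1; first-moment method inconclusive here.


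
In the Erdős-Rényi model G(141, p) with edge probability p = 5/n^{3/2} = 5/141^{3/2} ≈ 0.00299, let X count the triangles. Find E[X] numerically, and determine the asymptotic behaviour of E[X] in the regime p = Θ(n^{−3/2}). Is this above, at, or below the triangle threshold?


Number of potential triangles: C(141, 3) = 457310.
Each occurs with probability p³ ≈ (0.00299)³ ≈ 2.66332e-08.
By linearity: E[X] = C(141, 3)·p³ ≈ 457310 · 2.66332e-08 ≈ 0.012.
Since α = 3/2 > 1, p = c/n^{3/2} = o(1/n) is below the triangle threshold p ~ 1/n. Asymptotically E[X] ~ (c³/6)·n^{3(1−α)} = (5³/6)·n^{-1.5} → 0, so by Markov's inequality G has no triangles w.h.p.

E[X] ≈ 0.012; in regime p = Θ(1/n^{3/2}) E[X] tends to 0 (below the triangle threshold p ~ 1/n).


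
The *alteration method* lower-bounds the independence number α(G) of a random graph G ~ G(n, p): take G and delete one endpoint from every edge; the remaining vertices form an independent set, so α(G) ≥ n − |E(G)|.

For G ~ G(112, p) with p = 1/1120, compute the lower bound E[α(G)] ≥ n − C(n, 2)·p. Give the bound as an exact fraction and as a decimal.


E[|E(G)|] = C(112, 2)·p = 6216 · (1/1120) = 111/20.
E[α(G)] ≥ n − E[|E(G)|] = 112 − 111/20 = 2129/20.
Numerically: ≈ 106.4500.
(This is only a lower bound; the true E[α(G)] may be larger.)

E[α(G)] ≥ 2129/20 ≈ 106.4500.


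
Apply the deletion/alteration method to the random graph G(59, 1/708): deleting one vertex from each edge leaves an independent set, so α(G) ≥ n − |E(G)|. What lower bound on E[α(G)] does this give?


E[|E(G)|] = C(59, 2)·p = 1711 · (1/708) = 29/12.
E[α(G)] ≥ n − E[|E(G)|] = 59 − 29/12 = 679/12.
Numerically: ≈ 56.583.
(This is only a lower bound; the true E[α(G)] may be larger.)

E[α(G)] ≥ 679/12 ≈ 56.583.


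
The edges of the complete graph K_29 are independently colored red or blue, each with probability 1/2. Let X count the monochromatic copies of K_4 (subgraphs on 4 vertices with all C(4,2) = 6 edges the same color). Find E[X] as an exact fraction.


Let X = Σ_S X_S over the C(29, 4) = 23751 subsets S of size 4, where X_S = 1 if the K_4 on S is monochromatic.
For a fixed S, the K_4 on S has C(4, 2) = 6 edges. P[all 6 edges red] = (1/2)^6, and likewise for blue, so P[monochromatic] = 2·(1/2)^6 = 2^{1 − 6} = 1/32.
By linearity: E[X] = C(29, 4) · 2^{1 − 6} = 23751 · 1/32 = 23751/32.
Numerically: E[X] ≈ 742.219.

E[X] = C(29,4)·2^(1−C(4,2)) = 23751/32 ≈ 742.219.


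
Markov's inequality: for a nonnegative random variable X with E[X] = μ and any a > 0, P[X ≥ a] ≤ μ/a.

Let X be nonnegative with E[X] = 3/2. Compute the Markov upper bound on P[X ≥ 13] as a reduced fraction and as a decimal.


μ = E[X] = 3/2, a = 13.
Markov: P[X ≥ 13] ≤ μ/a = (3/2)/13 = 3/26.
Numerically: ≈ 0.1154.
(Since a = 13 > μ = 1.5000, the bound 3/26 is < 1 and informative.)

P[X ≥ 13] ≤ 3/26 ≈ 0.1154.


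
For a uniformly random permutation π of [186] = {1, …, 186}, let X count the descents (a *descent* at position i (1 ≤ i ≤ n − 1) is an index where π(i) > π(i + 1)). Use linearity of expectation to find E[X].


Write X = Σ X_I over i = 1, …, 185, with X_I the indicator of one descent.
There are 185 indicators.
For each fixed i, the pair (π(i), π(i+1)) is a uniformly random ordered pair of distinct values from {1, …, 186}; by symmetry P[π(i) > π(i+1)] = 1/2.
By linearity: E[X] = 185 · (1/2) = (186 − 1) · (1/2) = 185/2 ≈ 92.5000.

E[X] = 185/2 = 92.5000.


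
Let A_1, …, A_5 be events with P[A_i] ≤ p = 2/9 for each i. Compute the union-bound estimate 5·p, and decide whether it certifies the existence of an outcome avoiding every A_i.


Union bound: P[∪_{i=1}^{5} A_i] ≤ Σ_i P[A_i] ≤ 5·p = 5·(2/9) = 10/9.
Numerically: 10/9 ≈ 1.1111.
Is 10/9 < 1? NO.
Since the bound 10/9 is ≥ 1, the union bound is uninformative here; it does NOT by itself certify existence.

5·p = 10/9 ≈ 1.1111; existence NOT certified by the union bound.


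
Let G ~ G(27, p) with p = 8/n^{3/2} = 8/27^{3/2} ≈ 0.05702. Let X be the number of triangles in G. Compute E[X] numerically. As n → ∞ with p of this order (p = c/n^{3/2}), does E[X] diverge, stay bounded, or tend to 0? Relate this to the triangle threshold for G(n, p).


Number of potential triangles: C(27, 3) = 2925.
Each occurs with probability p³ ≈ (0.05702)³ ≈ 1.854099e-04.
By linearity: E[X] = C(27, 3)·p³ ≈ 2925 · 1.854099e-04 ≈ 0.5423.
Since α = 3/2 > 1, p = c/n^{3/2} = o(1/n) is below the triangle threshold p ~ 1/n. Asymptotically E[X] ~ (c³/6)·n^{3(1−α)} = (8³/6)·n^{-1.5} → 0, so by Markov's inequality G has no triangles w.h.p.

E[X] ≈ 0.5423; in regime p = Θ(1/n^{3/2}) E[X] tends to 0 (below the triangle threshold p ~ 1/n).


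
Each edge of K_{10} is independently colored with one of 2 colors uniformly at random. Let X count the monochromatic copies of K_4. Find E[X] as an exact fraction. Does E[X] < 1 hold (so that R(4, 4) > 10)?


E[X] = C(10, 4) · 2^{1 − 6} = 210 · 2^{−5} = 210/32.
As a reduced fraction: E[X] = 105/16 ≈ 6.5625000.
Is E[X] < 1? NO.
Since E[X] ≥ 1, the first-moment bound is inconclusive at n = 10; it does NOT by itself certify R(4, 4) > 10.

E[X] = 105/16 ≈ 6.5625000; E[X] ≥ 1; first-moment method inconclusive here.


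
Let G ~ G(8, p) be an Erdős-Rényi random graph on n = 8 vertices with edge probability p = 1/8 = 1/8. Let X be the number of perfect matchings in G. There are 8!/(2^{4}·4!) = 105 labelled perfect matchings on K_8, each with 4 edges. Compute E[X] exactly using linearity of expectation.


K_8 has 8!/(2^{4}·4!) = 105 labelled perfect matchings.
For each such perfect matching H, let X_H = 1 if all 4 edges of H are present in G. Then P[X_H = 1] = p^{4} = (1/8)^{4} = 1/4096.
By linearity: E[X] = Σ_H E[X_H] = 105 · p^{4} = 105 · 1/4096 = 105/4096.
Numerically: E[X] ≈ 0.02563.

E[X] = 105 · (1/8)^{4} = 105/4096 ≈ 0.02563.


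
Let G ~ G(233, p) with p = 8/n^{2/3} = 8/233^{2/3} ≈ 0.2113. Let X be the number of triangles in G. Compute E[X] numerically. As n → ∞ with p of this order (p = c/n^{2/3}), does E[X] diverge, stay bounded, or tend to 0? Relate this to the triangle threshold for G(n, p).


Number of potential triangles: C(233, 3) = 2081156.
Each occurs with probability p³ ≈ (0.2113)³ ≈ 9.431008e-03.
By linearity: E[X] = C(233, 3)·p³ ≈ 2081156 · 9.431008e-03 ≈ 19627.3991.
Since α = 2/3 < 1, p = c/n^{2/3} ≫ 1/n is above the triangle threshold p ~ 1/n. Asymptotically E[X] ~ (c³/6)·n^{3(1−α)} = (8³/6)·n^{1} → ∞; triangles are abundant w.h.p.

E[X] ≈ 19627.3991; in regime p = Θ(1/n^{2/3}) E[X] diverges (above the triangle threshold p ~ 1/n).


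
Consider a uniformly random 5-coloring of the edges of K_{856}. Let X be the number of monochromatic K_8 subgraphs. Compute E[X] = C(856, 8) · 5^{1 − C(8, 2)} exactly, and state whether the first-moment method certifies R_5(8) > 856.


E[X] = C(856, 8) · 5^{1 − 28} = 6918660634157180775 · 5^{−27} = 6918660634157180775/7450580596923828125.
As a reduced fraction: E[X] = 276746425366287231/298023223876953125 ≈ 0.92861.
Is E[X] < 1? YES.
Since E[X] < 1, there exists a 5-coloring of K_{856} with no monochromatic K_8; hence R_5(8) > 856.

E[X] = 276746425366287231/298023223876953125 ≈ 0.92861; E[X] < 1, so R_5(8) > 856.


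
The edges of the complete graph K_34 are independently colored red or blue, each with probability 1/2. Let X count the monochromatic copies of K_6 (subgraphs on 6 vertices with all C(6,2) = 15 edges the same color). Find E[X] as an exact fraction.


Let X = Σ_S X_S over the C(34, 6) = 1344904 subsets S of size 6, where X_S = 1 if the K_6 on S is monochromatic.
For a fixed S, the K_6 on S has C(6, 2) = 15 edges. P[all 15 edges red] = (1/2)^15, and likewise for blue, so P[monochromatic] = 2·(1/2)^15 = 2^{1 − 15} = 1/16384.
Summing: E[X] = C(34, 6) · 2^{1 − 15} = 1344904 · 1/16384 = 168113/2048.
Numerically: E[X] ≈ 82.0864.

E[X] = C(34,6)·2^(1−C(6,2)) = 168113/2048 ≈ 82.0864.


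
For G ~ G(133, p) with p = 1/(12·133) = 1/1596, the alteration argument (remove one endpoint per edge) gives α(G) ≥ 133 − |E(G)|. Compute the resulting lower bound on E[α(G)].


E[|E(G)|] = C(133, 2)·p = 8778 · (1/1596) = 11/2.
E[α(G)] ≥ n − E[|E(G)|] = 133 − 11/2 = 255/2.
Numerically: ≈ 127.500.
(This is only a lower bound; the true E[α(G)] may be larger.)

E[α(G)] ≥ 255/2 ≈ 127.500.


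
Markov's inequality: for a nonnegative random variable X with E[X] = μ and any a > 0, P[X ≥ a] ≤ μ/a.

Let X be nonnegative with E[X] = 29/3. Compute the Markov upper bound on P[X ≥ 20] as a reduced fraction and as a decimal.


μ = E[X] = 29/3, a = 20.
Markov: P[X ≥ 20] ≤ μ/a = (29/3)/20 = 29/60.
Numerically: ≈ 0.483.
(Since a = 20 > μ = 9.667, the bound 29/60 is < 1 and informative.)

P[X ≥ 20] ≤ 29/60 ≈ 0.483.


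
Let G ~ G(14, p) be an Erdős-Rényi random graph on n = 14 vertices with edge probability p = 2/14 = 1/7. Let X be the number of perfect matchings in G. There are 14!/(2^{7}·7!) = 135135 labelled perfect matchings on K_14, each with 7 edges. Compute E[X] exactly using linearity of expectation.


K_14 has 14!/(2^{7}·7!) = 135135 labelled perfect matchings.
For each such perfect matching H, let X_H = 1 if all 7 edges of H are present in G. Then P[X_H = 1] = p^{7} = (1/7)^{7} = 1/823543.
Summing the indicators: E[X] = Σ_H E[X_H] = 135135 · p^{7} = 135135 · 1/823543 = 19305/117649.
Numerically: E[X] ≈ 0.16409.

E[X] = 135135 · (1/7)^{7} = 19305/117649 ≈ 0.16409.


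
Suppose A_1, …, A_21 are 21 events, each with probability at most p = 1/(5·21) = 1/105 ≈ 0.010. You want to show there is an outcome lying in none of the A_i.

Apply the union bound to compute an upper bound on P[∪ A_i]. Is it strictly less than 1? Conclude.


Union bound: P[∪_{i=1}^{21} A_i] ≤ Σ_i P[A_i] ≤ 21·p = 21·(1/105) = 1/5.
Numerically: 1/5 ≈ 0.200.
Is 1/5 < 1? YES.
Since P[∪ A_i] ≤ 1/5 < 1, the complement has P[∩ A_i^c] ≥ 1 − 1/5 = 4/5 > 0, so some outcome avoids every A_i.

21·p = 1/5 ≈ 0.200; existence CERTIFIED by the union bound.


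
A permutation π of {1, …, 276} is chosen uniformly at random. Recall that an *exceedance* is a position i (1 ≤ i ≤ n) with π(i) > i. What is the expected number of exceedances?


Write X = Σ_{i=1}^{276} X_i, where X_i = 1_{π(i) > i}.
For each fixed i, π(i) is uniform over {1, …, 276} (marginal of a uniform permutation), so P[π(i) > i] = (n − i)/n. Summing: Σ_{i=1}^{276} (n − i)/n = (0 + 1 + … + 275)/276 = 276(276 − 1)/(2·276) = (276 − 1)/2.
Hence E[X] = Σ_{i=1}^{276} (276 − i)/276 = 275/2 ≈ 137.500000.

E[X] = 275/2 = 137.500000.


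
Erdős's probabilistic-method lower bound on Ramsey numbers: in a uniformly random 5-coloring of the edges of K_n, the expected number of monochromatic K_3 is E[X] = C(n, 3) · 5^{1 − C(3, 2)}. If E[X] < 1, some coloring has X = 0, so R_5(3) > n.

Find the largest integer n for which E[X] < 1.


We need C(n, 3) · 5^{1 − 3} < 1, i.e. C(n, 3) < 5^{3 − 1} = 25.
Check values of n near the boundary:
  n = 3: C(3, 3) = 1; 1 < 25? YES
  n = 4: C(4, 3) = 4; 4 < 25? YES
  n = 5: C(5, 3) = 10; 10 < 25? YES
  n = 6: C(6, 3) = 20; 20 < 25? YES
  n = 7: C(7, 3) = 35; 35 < 25? NO
  n = 8: C(8, 3) = 56; 56 < 25? NO
  n = 9: C(9, 3) = 84; 84 < 25? NO
The largest n with C(n, 3) < 25 is n = 6 (where E[X] = 4/5 ≈ 0.800000). Hence R_5(3) > 6, i.e. R_5(3) ≥ 7.

Largest n = 6; hence R_5(3) > 6.


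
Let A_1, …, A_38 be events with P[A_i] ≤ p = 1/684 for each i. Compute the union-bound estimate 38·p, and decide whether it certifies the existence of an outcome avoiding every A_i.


Union bound: P[∪_{i=1}^{38} A_i] ≤ Σ_i P[A_i] ≤ 38·p = 38·(1/684) = 1/18.
Numerically: 1/18 ≈ 0.05556.
Is 1/18 < 1? YES.
Since P[∪ A_i] ≤ 1/18 < 1, the complement has P[∩ A_i^c] ≥ 1 − 1/18 = 17/18 > 0, so some outcome avoids every A_i.

38·p = 1/18 ≈ 0.05556; existence CERTIFIED by the union bound.


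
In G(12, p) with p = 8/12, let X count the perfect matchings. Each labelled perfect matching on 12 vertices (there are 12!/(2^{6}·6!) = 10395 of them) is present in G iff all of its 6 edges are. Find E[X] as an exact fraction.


K_12 has 12!/(2^{6}·6!) = 10395 labelled perfect matchings.
For each such perfect matching H, let X_H = 1 if all 6 edges of H are present in G. Then P[X_H = 1] = p^{6} = (2/3)^{6} = 64/729.
Summing the indicators: E[X] = Σ_H E[X_H] = 10395 · p^{6} = 10395 · 64/729 = 24640/27.
Numerically: E[X] ≈ 912.593.

E[X] = 10395 · (2/3)^{6} = 24640/27 ≈ 912.593.


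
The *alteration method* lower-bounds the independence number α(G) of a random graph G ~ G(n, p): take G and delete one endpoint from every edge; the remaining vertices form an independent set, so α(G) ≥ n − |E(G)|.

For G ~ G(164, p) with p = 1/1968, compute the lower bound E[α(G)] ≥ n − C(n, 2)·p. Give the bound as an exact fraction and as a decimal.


E[|E(G)|] = C(164, 2)·p = 13366 · (1/1968) = 163/24.
E[α(G)] ≥ n − E[|E(G)|] = 164 − 163/24 = 3773/24.
Numerically: ≈ 157.208333.
(This is only a lower bound; the true E[α(G)] may be larger.)

E[α(G)] ≥ 3773/24 ≈ 157.208333.


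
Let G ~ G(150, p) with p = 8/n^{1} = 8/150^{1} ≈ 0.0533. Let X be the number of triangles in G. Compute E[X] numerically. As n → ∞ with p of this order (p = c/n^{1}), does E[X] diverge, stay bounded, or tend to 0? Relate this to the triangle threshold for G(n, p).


Number of potential triangles: C(150, 3) = 551300.
Each occurs with probability p³ ≈ (0.0533)³ ≈ 1.51704e-04.
By linearity: E[X] = C(150, 3)·p³ ≈ 551300 · 1.51704e-04 ≈ 83.634.
Here α = 1, so p = 8/n is exactly at the triangle threshold p ~ 1/n. Asymptotically E[X] → c³/6 = 8³/6 = 256/3 ≈ 85.333, a bounded constant. In this regime the triangle count is asymptotically Poisson(c³/6).

E[X] ≈ 83.634; in regime p = Θ(1/n^{1}) E[X] stays bounded (at the triangle threshold p ~ 1/n).


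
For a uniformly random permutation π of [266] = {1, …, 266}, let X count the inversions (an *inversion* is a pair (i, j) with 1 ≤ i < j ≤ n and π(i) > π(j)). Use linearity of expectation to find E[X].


Write X = Σ X_I over the C(266, 2) = 35245 pairs i < j, with X_I the indicator of one inversion.
There are 35245 indicators.
For each fixed pair i < j, the values π(i) and π(j) are two distinct elements of {1, …, 266} in uniformly random order; by symmetry P[π(i) > π(j)] = 1/2.
By linearity: E[X] = 35245 · (1/2) = C(266, 2) · (1/2) = 35245/2 = 35245/2 ≈ 17622.50000.

E[X] = 35245/2 = 17622.50000.


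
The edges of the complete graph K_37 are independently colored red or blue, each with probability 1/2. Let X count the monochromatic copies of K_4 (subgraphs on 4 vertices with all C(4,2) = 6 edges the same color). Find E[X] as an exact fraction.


Let X = Σ_S X_S over the C(37, 4) = 66045 subsets S of size 4, where X_S = 1 if the K_4 on S is monochromatic.
For a fixed S, the K_4 on S has C(4, 2) = 6 edges. P[all 6 edges red] = (1/2)^6, and likewise for blue, so P[monochromatic] = 2·(1/2)^6 = 2^{1 − 6} = 1/32.
Summing: E[X] = C(37, 4) · 2^{1 − 6} = 66045 · 1/32 = 66045/32.
Numerically: E[X] ≈ 2063.906.

E[X] = C(37,4)·2^(1−C(4,2)) = 66045/32 ≈ 2063.906.


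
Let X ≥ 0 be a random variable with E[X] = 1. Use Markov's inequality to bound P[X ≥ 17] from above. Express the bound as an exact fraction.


μ = E[X] = 1, a = 17.
Markov: P[X ≥ 17] ≤ μ/a = (1)/17 = 1/17.
Numerically: ≈ 0.058824.
(Since a = 17 > μ = 1.000000, the bound 1/17 is < 1 and informative.)

P[X ≥ 17] ≤ 1/17 ≈ 0.058824.


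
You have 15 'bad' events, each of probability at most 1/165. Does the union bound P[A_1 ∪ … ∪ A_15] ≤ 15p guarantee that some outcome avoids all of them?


Union bound: P[∪_{i=1}^{15} A_i] ≤ Σ_i P[A_i] ≤ 15·p = 15·(1/165) = 1/11.
Numerically: 1/11 ≈ 0.0909.
Is 1/11 < 1? YES.
Since P[∪ A_i] ≤ 1/11 < 1, the complement has P[∩ A_i^c] ≥ 1 − 1/11 = 10/11 > 0, so some outcome avoids every A_i.

15·p = 1/11 ≈ 0.0909; existence CERTIFIED by the union bound.


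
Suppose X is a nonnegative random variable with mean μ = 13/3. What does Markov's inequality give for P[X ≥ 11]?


μ = E[X] = 13/3, a = 11.
Markov: P[X ≥ 11] ≤ μ/a = (13/3)/11 = 13/33.
Numerically: ≈ 0.39394.
(Since a = 11 > μ = 4.33333, the bound 13/33 is < 1 and informative.)

P[X ≥ 11] ≤ 13/33 ≈ 0.39394.


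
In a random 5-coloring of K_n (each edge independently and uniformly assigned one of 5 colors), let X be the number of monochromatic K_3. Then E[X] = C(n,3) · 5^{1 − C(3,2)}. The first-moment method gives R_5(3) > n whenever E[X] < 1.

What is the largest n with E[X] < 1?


We need C(n, 3) · 5^{1 − 3} < 1, i.e. C(n, 3) < 5^{3 − 1} = 25.
Check values of n near the boundary:
  n = 3: C(3, 3) = 1; 1 < 25? YES
  n = 4: C(4, 3) = 4; 4 < 25? YES
  n = 5: C(5, 3) = 10; 10 < 25? YES
  n = 6: C(6, 3) = 20; 20 < 25? YES
  n = 7: C(7, 3) = 35; 35 < 25? NO
The largest n with C(n, 3) < 25 is n = 6 (where E[X] = 4/5 ≈ 0.80000). Hence R_5(3) > 6, i.e. R_5(3) ≥ 7.

Largest n = 6; hence R_5(3) > 6.


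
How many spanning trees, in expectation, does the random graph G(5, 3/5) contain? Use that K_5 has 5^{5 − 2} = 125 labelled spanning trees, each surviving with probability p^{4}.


K_5 has 5^{5 − 2} = 125 labelled spanning trees.
For each such spanning tree H, let X_H = 1 if all 4 edges of H are present in G. Then P[X_H = 1] = p^{4} = (3/5)^{4} = 81/625.
By linearity of expectation: E[X] = Σ_H E[X_H] = 125 · p^{4} = 125 · 81/625 = 81/5.
Numerically: E[X] ≈ 16.2.

E[X] = 125 · (3/5)^{4} = 81/5 ≈ 16.2.


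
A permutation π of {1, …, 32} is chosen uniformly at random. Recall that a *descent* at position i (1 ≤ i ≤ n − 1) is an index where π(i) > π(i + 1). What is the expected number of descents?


Write X = Σ X_I over i = 1, …, 31, with X_I the indicator of one descent.
There are 31 indicators.
For each fixed i, the pair (π(i), π(i+1)) is a uniformly random ordered pair of distinct values from {1, …, 32}; by symmetry P[π(i) > π(i+1)] = 1/2.
By linearity: E[X] = 31 · (1/2) = (32 − 1) · (1/2) = 31/2 ≈ 15.5000.

E[X] = 31/2 = 15.5000.


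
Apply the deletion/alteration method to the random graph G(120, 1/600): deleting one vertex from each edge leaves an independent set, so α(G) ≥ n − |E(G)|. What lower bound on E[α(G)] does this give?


E[|E(G)|] = C(120, 2)·p = 7140 · (1/600) = 119/10.
E[α(G)] ≥ n − E[|E(G)|] = 120 − 119/10 = 1081/10.
Numerically: ≈ 108.10000.
(This is only a lower bound; the true E[α(G)] may be larger.)

E[α(G)] ≥ 1081/10 ≈ 108.10000.


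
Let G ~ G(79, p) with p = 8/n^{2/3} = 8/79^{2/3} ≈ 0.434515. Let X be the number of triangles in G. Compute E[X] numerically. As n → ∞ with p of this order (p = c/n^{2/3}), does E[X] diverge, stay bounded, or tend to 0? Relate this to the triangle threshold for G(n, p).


Number of potential triangles: C(79, 3) = 79079.
Each occurs with probability p³ ≈ (0.434515)³ ≈ 8.20381349e-02.
By linearity: E[X] = C(79, 3)·p³ ≈ 79079 · 8.20381349e-02 ≈ 6487.493671.
Since α = 2/3 < 1, p = c/n^{2/3} ≫ 1/n is above the triangle threshold p ~ 1/n. Asymptotically E[X] ~ (c³/6)·n^{3(1−α)} = (8³/6)·n^{1} → ∞; triangles are abundant w.h.p.

E[X] ≈ 6487.493671; in regime p = Θ(1/n^{2/3}) E[X] diverges (above the triangle threshold p ~ 1/n).


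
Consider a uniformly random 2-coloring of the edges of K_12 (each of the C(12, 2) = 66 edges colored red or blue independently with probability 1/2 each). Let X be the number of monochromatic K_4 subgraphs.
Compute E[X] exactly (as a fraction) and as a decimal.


Let X = Σ_S X_S over the C(12, 4) = 495 subsets S of size 4, where X_S = 1 if the K_4 on S is monochromatic.
For a fixed S, the K_4 on S has C(4, 2) = 6 edges. P[all 6 edges red] = (1/2)^6, and likewise for blue, so P[monochromatic] = 2·(1/2)^6 = 2^{1 − 6} = 1/32.
By linearity of expectation: E[X] = C(12, 4) · 2^{1 − 6} = 495 · 1/32 = 495/32.
Numerically: E[X] ≈ 15.468750.

E[X] = C(12,4)·2^(1−C(4,2)) = 495/32 ≈ 15.468750.


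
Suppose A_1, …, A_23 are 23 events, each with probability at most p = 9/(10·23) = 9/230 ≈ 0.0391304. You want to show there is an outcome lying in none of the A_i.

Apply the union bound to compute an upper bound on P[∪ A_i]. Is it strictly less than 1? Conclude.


Union bound: P[∪_{i=1}^{23} A_i] ≤ Σ_i P[A_i] ≤ 23·p = 23·(9/230) = 9/10.
Numerically: 9/10 ≈ 0.9000000.
Is 9/10 < 1? YES.
Since P[∪ A_i] ≤ 9/10 < 1, the complement has P[∩ A_i^c] ≥ 1 − 9/10 = 1/10 > 0, so some outcome avoids every A_i.

23·p = 9/10 ≈ 0.9000000; existence CERTIFIED by the union bound.


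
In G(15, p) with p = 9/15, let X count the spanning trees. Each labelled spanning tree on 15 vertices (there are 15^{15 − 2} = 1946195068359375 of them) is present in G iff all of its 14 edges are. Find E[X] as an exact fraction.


K_15 has 15^{15 − 2} = 1946195068359375 labelled spanning trees.
For each such spanning tree H, let X_H = 1 if all 14 edges of H are present in G. Then P[X_H = 1] = p^{14} = (3/5)^{14} = 4782969/6103515625.
By linearity: E[X] = Σ_H E[X_H] = 1946195068359375 · p^{14} = 1946195068359375 · 4782969/6103515625 = 7625597484987/5.
Numerically: E[X] ≈ 1.53e+12.

E[X] = 1946195068359375 · (3/5)^{14} = 7625597484987/5 ≈ 1.53e+12.


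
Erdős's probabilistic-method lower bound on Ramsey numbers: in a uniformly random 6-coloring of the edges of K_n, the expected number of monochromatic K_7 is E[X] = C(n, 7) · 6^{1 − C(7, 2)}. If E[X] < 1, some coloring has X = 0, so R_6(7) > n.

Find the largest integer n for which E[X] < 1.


We need C(n, 7) · 6^{1 − 21} < 1, i.e. C(n, 7) < 6^{21 − 1} = 3656158440062976.
Check values of n near the boundary:
  n = 564: C(564, 7) = 3469685994423792; 3469685994423792 < 3656158440062976? YES
  n = 565: C(565, 7) = 3513212521235560; 3513212521235560 < 3656158440062976? YES
  n = 566: C(566, 7) = 3557206237959440; 3557206237959440 < 3656158440062976? YES
  n = 567: C(567, 7) = 3601671315933933; 3601671315933933 < 3656158440062976? YES
  n = 568: C(568, 7) = 3646611956239704; 3646611956239704 < 3656158440062976? YES
  n = 569: C(569, 7) = 3692032389858348; 3692032389858348 < 3656158440062976? NO
The largest n with C(n, 7) < 3656158440062976 is n = 568 (where E[X] = 16882462760369/16926659444736 ≈ 0.99739). Hence R_6(7) > 568, i.e. R_6(7) ≥ 569.

Largest n = 568; hence R_6(7) > 568.


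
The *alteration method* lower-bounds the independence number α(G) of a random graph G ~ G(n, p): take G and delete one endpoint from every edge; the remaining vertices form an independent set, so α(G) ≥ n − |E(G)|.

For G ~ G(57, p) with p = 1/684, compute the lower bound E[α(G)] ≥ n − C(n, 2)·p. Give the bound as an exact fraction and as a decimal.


E[|E(G)|] = C(57, 2)·p = 1596 · (1/684) = 7/3.
E[α(G)] ≥ n − E[|E(G)|] = 57 − 7/3 = 164/3.
Numerically: ≈ 54.6667.
(This is only a lower bound; the true E[α(G)] may be larger.)

E[α(G)] ≥ 164/3 ≈ 54.6667.


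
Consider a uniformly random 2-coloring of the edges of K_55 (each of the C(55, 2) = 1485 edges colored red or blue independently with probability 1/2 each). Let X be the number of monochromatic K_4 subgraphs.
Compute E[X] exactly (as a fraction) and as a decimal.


Let X = Σ_S X_S over the C(55, 4) = 341055 subsets S of size 4, where X_S = 1 if the K_4 on S is monochromatic.
For a fixed S, the K_4 on S has C(4, 2) = 6 edges. P[all 6 edges red] = (1/2)^6, and likewise for blue, so P[monochromatic] = 2·(1/2)^6 = 2^{1 − 6} = 1/32.
Summing: E[X] = C(55, 4) · 2^{1 − 6} = 341055 · 1/32 = 341055/32.
Numerically: E[X] ≈ 10657.969.

E[X] = C(55,4)·2^(1−C(4,2)) = 341055/32 ≈ 10657.969.


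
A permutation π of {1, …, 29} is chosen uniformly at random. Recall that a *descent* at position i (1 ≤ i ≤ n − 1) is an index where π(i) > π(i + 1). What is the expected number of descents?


Write X = Σ X_I over i = 1, …, 28, with X_I the indicator of one descent.
There are 28 indicators.
For each fixed i, the pair (π(i), π(i+1)) is a uniformly random ordered pair of distinct values from {1, …, 29}; by symmetry P[π(i) > π(i+1)] = 1/2.
By linearity: E[X] = 28 · (1/2) = (29 − 1) · (1/2) = 14 ≈ 14.00000.

E[X] = 14 = 14.00000.


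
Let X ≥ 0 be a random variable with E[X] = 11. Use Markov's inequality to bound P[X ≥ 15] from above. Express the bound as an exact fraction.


μ = E[X] = 11, a = 15.
Markov: P[X ≥ 15] ≤ μ/a = (11)/15 = 11/15.
Numerically: ≈ 0.7333.
(Since a = 15 > μ = 11.0000, the bound 11/15 is < 1 and informative.)

P[X ≥ 15] ≤ 11/15 ≈ 0.7333.


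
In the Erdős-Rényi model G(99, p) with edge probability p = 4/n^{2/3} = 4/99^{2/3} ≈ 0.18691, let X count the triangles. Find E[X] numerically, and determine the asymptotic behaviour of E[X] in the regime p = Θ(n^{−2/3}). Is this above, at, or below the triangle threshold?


Number of potential triangles: C(99, 3) = 156849.
Each occurs with probability p³ ≈ (0.18691)³ ≈ 6.5299459e-03.
By linearity: E[X] = C(99, 3)·p³ ≈ 156849 · 6.5299459e-03 ≈ 1024.21549.
Since α = 2/3 < 1, p = c/n^{2/3} ≫ 1/n is above the triangle threshold p ~ 1/n. Asymptotically E[X] ~ (c³/6)·n^{3(1−α)} = (4³/6)·n^{1} → ∞; triangles are abundant w.h.p.

E[X] ≈ 1024.21549; in regime p = Θ(1/n^{2/3}) E[X] diverges (above the triangle threshold p ~ 1/n).


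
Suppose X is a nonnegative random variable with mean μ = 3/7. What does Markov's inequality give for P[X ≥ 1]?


μ = E[X] = 3/7, a = 1.
Markov: P[X ≥ 1] ≤ μ/a = (3/7)/1 = 3/7.
Numerically: ≈ 0.428571.
(Since a = 1 > μ = 0.428571, the bound 3/7 is < 1 and informative.)

P[X ≥ 1] ≤ 3/7 ≈ 0.428571.


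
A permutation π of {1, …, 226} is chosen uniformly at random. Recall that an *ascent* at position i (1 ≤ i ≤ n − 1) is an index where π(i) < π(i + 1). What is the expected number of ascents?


Write X = Σ X_I over i = 1, …, 225, with X_I the indicator of one ascent.
There are 225 indicators.
For each fixed i, the pair (π(i), π(i+1)) is a uniformly random ordered pair of distinct values from {1, …, 226}; by symmetry P[π(i) < π(i+1)] = 1/2.
By linearity: E[X] = 225 · (1/2) = (226 − 1) · (1/2) = 225/2 ≈ 112.500.

E[X] = 225/2 = 112.500.


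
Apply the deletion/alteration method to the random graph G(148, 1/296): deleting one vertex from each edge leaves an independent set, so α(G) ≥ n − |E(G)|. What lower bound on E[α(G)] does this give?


E[|E(G)|] = C(148, 2)·p = 10878 · (1/296) = 147/4.
E[α(G)] ≥ n − E[|E(G)|] = 148 − 147/4 = 445/4.
Numerically: ≈ 111.25000.
(This is only a lower bound; the true E[α(G)] may be larger.)

E[α(G)] ≥ 445/4 ≈ 111.25000.


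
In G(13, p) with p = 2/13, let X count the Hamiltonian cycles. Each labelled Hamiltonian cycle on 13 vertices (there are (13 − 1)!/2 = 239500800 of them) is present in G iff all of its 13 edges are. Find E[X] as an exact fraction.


K_13 has (13 − 1)!/2 = 239500800 labelled Hamiltonian cycles.
For each such Hamiltonian cycle H, let X_H = 1 if all 13 edges of H are present in G. Then P[X_H = 1] = p^{13} = (2/13)^{13} = 8192/302875106592253.
Summing the indicators: E[X] = Σ_H E[X_H] = 239500800 · p^{13} = 239500800 · 8192/302875106592253 = 1961990553600/302875106592253.
Numerically: E[X] ≈ 0.00648.

E[X] = 239500800 · (2/13)^{13} = 1961990553600/302875106592253 ≈ 0.00648.


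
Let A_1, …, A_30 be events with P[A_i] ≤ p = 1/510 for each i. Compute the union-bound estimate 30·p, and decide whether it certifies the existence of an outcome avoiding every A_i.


Union bound: P[∪_{i=1}^{30} A_i] ≤ Σ_i P[A_i] ≤ 30·p = 30·(1/510) = 1/17.
Numerically: 1/17 ≈ 0.0588235.
Is 1/17 < 1? YES.
Since P[∪ A_i] ≤ 1/17 < 1, the complement has P[∩ A_i^c] ≥ 1 − 1/17 = 16/17 > 0, so some outcome avoids every A_i.

30·p = 1/17 ≈ 0.0588235; existence CERTIFIED by the union bound.


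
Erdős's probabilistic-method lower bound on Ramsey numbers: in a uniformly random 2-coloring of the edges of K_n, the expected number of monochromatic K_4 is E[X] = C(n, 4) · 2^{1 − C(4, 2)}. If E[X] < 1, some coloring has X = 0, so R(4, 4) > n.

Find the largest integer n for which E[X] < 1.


We need C(n, 4) · 2^{1 − 6} < 1, i.e. C(n, 4) < 2^{6 − 1} = 32.
Check values of n near the boundary:
  n = 4: C(4, 4) = 1; 1 < 32? YES
  n = 5: C(5, 4) = 5; 5 < 32? YES
  n = 6: C(6, 4) = 15; 15 < 32? YES
  n = 7: C(7, 4) = 35; 35 < 32? NO
  n = 8: C(8, 4) = 70; 70 < 32? NO
The largest n with C(n, 4) < 32 is n = 6 (where E[X] = 15/32 ≈ 0.4688). Hence R(4, 4) > 6, i.e. R(4, 4) ≥ 7.

Largest n = 6; hence R(4, 4) > 6.


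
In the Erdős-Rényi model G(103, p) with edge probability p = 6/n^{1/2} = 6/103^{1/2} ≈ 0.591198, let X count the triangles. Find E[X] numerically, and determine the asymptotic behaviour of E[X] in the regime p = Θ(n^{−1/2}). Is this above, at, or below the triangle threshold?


Number of potential triangles: C(103, 3) = 176851.
Each occurs with probability p³ ≈ (0.591198)³ ≈ 2.06632159e-01.
By linearity: E[X] = C(103, 3)·p³ ≈ 176851 · 2.06632159e-01 ≈ 36543.104005.
Since α = 1/2 < 1, p = c/n^{1/2} ≫ 1/n is above the triangle threshold p ~ 1/n. Asymptotically E[X] ~ (c³/6)·n^{3(1−α)} = (6³/6)·n^{1.5} → ∞; triangles are abundant w.h.p.

E[X] ≈ 36543.104005; in regime p = Θ(1/n^{1/2}) E[X] diverges (above the triangle threshold p ~ 1/n).


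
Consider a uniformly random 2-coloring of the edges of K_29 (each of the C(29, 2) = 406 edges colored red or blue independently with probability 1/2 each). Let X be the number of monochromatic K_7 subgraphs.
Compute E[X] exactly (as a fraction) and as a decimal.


Let X = Σ_S X_S over the C(29, 7) = 1560780 subsets S of size 7, where X_S = 1 if the K_7 on S is monochromatic.
For a fixed S, the K_7 on S has C(7, 2) = 21 edges. P[all 21 edges red] = (1/2)^21, and likewise for blue, so P[monochromatic] = 2·(1/2)^21 = 2^{1 − 21} = 1/1048576.
By linearity of expectation: E[X] = C(29, 7) · 2^{1 − 21} = 1560780 · 1/1048576 = 390195/262144.
Numerically: E[X] ≈ 1.488.

E[X] = C(29,7)·2^(1−C(7,2)) = 390195/262144 ≈ 1.488.


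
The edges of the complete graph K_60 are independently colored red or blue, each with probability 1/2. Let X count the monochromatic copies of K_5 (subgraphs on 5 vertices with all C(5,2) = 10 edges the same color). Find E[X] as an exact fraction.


Let X = Σ_S X_S over the C(60, 5) = 5461512 subsets S of size 5, where X_S = 1 if the K_5 on S is monochromatic.
For a fixed S, the K_5 on S has C(5, 2) = 10 edges. P[all 10 edges red] = (1/2)^10, and likewise for blue, so P[monochromatic] = 2·(1/2)^10 = 2^{1 − 10} = 1/512.
Summing: E[X] = C(60, 5) · 2^{1 − 10} = 5461512 · 1/512 = 682689/64.
Numerically: E[X] ≈ 10667.01562.

E[X] = C(60,5)·2^(1−C(5,2)) = 682689/64 ≈ 10667.01562.
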